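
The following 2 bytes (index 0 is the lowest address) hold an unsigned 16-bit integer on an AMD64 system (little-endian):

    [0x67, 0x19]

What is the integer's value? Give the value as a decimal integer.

6503

In little-endian order the low byte comes first in memory.
Reassemble most-significant byte first: 19 67 → 0x1967.
0x1967 = 6503.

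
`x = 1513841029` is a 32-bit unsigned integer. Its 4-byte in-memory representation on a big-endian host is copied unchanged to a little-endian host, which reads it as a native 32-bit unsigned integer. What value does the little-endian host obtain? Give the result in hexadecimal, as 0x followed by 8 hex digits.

0x85613B5A

1513841029 in 32-bit hexadecimal is 0x5A3B6185.
Stored big-endian, the bytes at ascending addresses are 5A 3B 61 85.
Read back as little-endian, the first byte is least significant, giving 0x85613B5A.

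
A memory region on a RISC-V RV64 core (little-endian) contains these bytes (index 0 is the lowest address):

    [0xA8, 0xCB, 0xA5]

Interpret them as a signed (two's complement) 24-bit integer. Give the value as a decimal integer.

Little-endian: lowest address holds the least-significant byte.
Reassemble most-significant byte first: A5 CB A8 → 0xA5CBA8.
Top bit is set, so as a signed 24-bit value this is 0xA5CBA8 − 2^24 = -5911640.

-5911640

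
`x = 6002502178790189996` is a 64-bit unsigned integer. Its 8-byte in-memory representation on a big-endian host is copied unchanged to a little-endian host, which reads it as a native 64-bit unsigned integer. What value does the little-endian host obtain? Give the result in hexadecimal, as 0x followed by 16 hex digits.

6002502178790189996 in 64-bit hexadecimal is 0x534D2BEDD24C2BAC.
Stored big-endian, the bytes at ascending addresses are 53 4D 2B ED D2 4C 2B AC.
Read back as little-endian, the first byte is least significant, giving 0xAC2B4CD2ED2B4D53.

0xAC2B4CD2ED2B4D53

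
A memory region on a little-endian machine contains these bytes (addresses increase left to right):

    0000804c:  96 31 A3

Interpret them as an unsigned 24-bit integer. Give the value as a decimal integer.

In little-endian order the low byte comes first in memory.
Reassemble most-significant byte first: A3 31 96 → 0xA33196.
0xA33196 = 10695062.

10695062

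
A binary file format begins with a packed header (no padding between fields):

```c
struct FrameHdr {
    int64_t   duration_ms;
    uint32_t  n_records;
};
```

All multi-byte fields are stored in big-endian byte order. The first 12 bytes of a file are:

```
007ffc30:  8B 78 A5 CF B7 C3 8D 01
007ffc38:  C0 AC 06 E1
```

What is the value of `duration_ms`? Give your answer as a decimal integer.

`duration_ms` is the first field, at byte offset 0, occupying 8 bytes.
Bytes at offsets 0..7: 8B 78 A5 CF B7 C3 8D 01.
Big-endian: lowest address holds the most-significant byte.
The bytes are already most-significant first: 0x8B78A5CFB7C38D01.
Top bit is set, so as a signed 64-bit value this is 0x8B78A5CFB7C38D01 − 2^64 = -8396779193672430335.

-8396779193672430335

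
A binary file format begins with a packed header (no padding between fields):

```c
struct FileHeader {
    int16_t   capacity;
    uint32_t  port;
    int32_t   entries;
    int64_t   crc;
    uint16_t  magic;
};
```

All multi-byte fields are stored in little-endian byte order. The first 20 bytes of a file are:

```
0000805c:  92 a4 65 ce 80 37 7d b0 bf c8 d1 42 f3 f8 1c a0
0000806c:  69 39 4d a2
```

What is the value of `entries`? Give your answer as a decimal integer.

-926961539

`entries` follows `capacity` (2 B), `port` (4 B), so it starts at offset 2 + 4 = 6 and occupies 4 bytes.
Bytes at offsets 6..9: 7D B0 BF C8.
In little-endian order the low byte comes first in memory.
Reassemble most-significant byte first: C8 BF B0 7D → 0xC8BFB07D.
Top bit is set, so as a signed 32-bit value this is 0xC8BFB07D − 2^32 = -926961539.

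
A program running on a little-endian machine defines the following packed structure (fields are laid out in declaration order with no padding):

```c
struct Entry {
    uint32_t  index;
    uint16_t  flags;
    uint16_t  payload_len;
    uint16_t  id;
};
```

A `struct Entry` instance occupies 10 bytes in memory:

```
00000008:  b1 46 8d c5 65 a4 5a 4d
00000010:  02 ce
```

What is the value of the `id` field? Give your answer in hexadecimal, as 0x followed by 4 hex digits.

0xCE02

`id` follows `index` (4 B), `flags` (2 B), `payload_len` (2 B), so it starts at offset 4 + 2 + 2 = 8 and occupies 2 bytes.
Bytes at offsets 8..9: 02 CE.
Little-endian: lowest address holds the least-significant byte.
Reassemble most-significant byte first: CE 02 → 0xCE02.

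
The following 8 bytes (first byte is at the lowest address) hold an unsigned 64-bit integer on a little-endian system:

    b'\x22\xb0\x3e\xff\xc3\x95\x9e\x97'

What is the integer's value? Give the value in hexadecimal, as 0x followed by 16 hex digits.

Little-endian stores the least-significant byte at the lowest address.
Reassemble most-significant byte first: 97 9E 95 C3 FF 3E B0 22 → 0x979E95C3FF3EB022.

0x979E95C3FF3EB022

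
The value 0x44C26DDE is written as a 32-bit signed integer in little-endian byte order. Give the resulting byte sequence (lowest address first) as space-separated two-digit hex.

Split into bytes (most-significant first): 44 C2 6D DE.
Little-endian stores the least-significant byte at the lowest address.
So at ascending addresses the bytes are DE 6D C2 44.

DE 6D C2 44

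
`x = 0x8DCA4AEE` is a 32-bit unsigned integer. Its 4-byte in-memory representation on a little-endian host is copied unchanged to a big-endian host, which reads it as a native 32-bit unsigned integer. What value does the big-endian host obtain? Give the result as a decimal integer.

3997878925

Stored little-endian, the bytes at ascending addresses are EE 4A CA 8D.
Read back as big-endian, the last byte is least significant, giving 0xEE4ACA8D.
0xEE4ACA8D = 3997878925.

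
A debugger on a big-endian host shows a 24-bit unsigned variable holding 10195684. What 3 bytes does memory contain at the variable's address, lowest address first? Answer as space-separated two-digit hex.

9B 92 E4

10195684 in hexadecimal, padded to 24 bits, is 0x9B92E4.
Split into bytes (most-significant first): 9B 92 E4.
In big-endian order the high byte comes first in memory.
So the memory order matches the most-significant-first order: 9B 92 E4.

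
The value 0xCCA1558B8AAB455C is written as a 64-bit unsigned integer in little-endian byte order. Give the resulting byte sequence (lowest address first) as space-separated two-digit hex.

5C 45 AB 8A 8B 55 A1 CC

Split into bytes (most-significant first): CC A1 55 8B 8A AB 45 5C.
Little-endian stores the least-significant byte at the lowest address.
So at ascending addresses the bytes are 5C 45 AB 8A 8B 55 A1 CC.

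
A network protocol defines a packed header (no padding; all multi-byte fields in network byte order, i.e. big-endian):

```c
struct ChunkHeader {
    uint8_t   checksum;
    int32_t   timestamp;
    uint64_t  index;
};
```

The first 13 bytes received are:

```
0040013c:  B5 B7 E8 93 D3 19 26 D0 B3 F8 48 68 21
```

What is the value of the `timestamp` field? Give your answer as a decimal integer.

-1209494573

`timestamp` follows `checksum` (1 byte), so it starts at byte offset 1 and occupies 4 bytes.
Bytes at offsets 1..4: B7 E8 93 D3.
Big-endian stores the most-significant byte at the lowest address.
The bytes are already most-significant first: 0xB7E893D3.
Top bit is set, so as a signed 32-bit value this is 0xB7E893D3 − 2^32 = -1209494573.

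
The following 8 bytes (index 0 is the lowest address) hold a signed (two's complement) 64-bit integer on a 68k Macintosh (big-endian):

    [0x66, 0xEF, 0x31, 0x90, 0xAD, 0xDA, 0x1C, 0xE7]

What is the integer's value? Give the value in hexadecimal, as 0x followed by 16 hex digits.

In big-endian order the high byte comes first in memory.
The bytes are already most-significant first: 0x66EF3190ADDA1CE7.

0x66EF3190ADDA1CE7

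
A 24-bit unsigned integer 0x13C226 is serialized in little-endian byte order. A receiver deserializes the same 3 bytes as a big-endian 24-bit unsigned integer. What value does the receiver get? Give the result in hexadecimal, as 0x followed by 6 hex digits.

0x26C213

Stored little-endian, the bytes at ascending addresses are 26 C2 13.
Read back as big-endian, the last byte is least significant, giving 0x26C213.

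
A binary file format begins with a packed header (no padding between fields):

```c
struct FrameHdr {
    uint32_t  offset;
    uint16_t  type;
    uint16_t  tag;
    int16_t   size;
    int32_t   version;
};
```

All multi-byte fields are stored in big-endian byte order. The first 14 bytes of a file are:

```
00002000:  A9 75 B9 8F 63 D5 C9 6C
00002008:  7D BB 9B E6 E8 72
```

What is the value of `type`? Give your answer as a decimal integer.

25557

`type` follows `offset` (4 bytes), so it starts at byte offset 4 and occupies 2 bytes.
Bytes at offsets 4..5: 63 D5.
Big-endian stores the most-significant byte at the lowest address.
The bytes are already most-significant first: 0x63D5.
0x63D5 = 25557.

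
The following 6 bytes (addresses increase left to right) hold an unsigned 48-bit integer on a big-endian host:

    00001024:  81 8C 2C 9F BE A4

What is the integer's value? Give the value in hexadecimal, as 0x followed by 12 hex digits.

Big-endian stores the most-significant byte at the lowest address.
The bytes are already most-significant first: 0x818C2C9FBEA4.

0x818C2C9FBEA4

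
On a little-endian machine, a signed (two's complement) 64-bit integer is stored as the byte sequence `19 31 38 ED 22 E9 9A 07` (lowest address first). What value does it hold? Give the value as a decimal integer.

Little-endian: lowest address holds the least-significant byte.
Reassemble most-significant byte first: 07 9A E9 22 ED 38 31 19 → 0x079AE922ED383119.
0x079AE922ED383119 = 548006640896979225.

548006640896979225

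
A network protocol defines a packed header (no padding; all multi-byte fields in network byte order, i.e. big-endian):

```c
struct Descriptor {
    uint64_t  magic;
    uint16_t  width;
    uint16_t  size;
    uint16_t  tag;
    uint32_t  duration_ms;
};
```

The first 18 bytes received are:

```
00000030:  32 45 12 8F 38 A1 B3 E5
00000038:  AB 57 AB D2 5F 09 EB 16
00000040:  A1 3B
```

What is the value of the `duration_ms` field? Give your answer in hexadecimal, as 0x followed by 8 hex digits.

0xEB16A13B

`duration_ms` follows `magic` (8 B), `width` (2 B), `size` (2 B), `tag` (2 B), so it starts at offset 8 + 2 + 2 + 2 = 14 and occupies 4 bytes.
Bytes at offsets 14..17: EB 16 A1 3B.
In big-endian order the high byte comes first in memory.
The bytes are already most-significant first: 0xEB16A13B.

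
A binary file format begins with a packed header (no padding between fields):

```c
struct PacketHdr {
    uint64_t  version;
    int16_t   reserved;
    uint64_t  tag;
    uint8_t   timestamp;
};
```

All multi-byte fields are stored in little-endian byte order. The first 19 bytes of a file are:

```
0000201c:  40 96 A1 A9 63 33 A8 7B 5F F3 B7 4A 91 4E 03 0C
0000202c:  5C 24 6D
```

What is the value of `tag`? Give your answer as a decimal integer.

`tag` follows `version` (8 B), `reserved` (2 B), so it starts at offset 8 + 2 = 10 and occupies 8 bytes.
Bytes at offsets 10..17: B7 4A 91 4E 03 0C 5C 24.
In little-endian order the low byte comes first in memory.
Reassemble most-significant byte first: 24 5C 0C 03 4E 91 4A B7 → 0x245C0C034E914AB7.
0x245C0C034E914AB7 = 2619982291565365943.

2619982291565365943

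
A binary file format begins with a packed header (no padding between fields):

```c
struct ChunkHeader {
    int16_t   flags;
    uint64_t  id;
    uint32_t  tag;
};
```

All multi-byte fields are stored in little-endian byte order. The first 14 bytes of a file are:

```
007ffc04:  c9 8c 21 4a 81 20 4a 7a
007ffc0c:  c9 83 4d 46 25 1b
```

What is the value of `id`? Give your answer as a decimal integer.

`id` follows `flags` (2 bytes), so it starts at byte offset 2 and occupies 8 bytes.
Bytes at offsets 2..9: 21 4A 81 20 4A 7A C9 83.
Little-endian: lowest address holds the least-significant byte.
Reassemble most-significant byte first: 83 C9 7A 4A 20 81 4A 21 → 0x83C97A4A20814A21.
0x83C97A4A20814A21 = 9496255748078914081.

9496255748078914081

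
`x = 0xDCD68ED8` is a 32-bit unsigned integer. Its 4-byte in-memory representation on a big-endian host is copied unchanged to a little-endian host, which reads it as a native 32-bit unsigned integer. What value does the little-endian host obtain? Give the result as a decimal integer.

3633239772

Stored big-endian, the bytes at ascending addresses are DC D6 8E D8.
Read back as little-endian, the first byte is least significant, giving 0xD88ED6DC.
0xD88ED6DC = 3633239772.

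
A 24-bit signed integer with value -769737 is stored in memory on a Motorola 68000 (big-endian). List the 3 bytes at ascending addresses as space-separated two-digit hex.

F4 41 37

Two's complement of -769737 in 24 bits: 769737 = 0x0BBEC9; invert → 0xF44136; add 1 → 0xF44137.
Split into bytes (most-significant first): F4 41 37.
Big-endian stores the most-significant byte at the lowest address.
So the memory order matches the most-significant-first order: F4 41 37.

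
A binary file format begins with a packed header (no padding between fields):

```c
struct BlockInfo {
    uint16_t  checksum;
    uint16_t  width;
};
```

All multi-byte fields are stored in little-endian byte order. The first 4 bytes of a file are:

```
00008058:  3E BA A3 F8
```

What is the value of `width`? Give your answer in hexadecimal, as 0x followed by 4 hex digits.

0xF8A3

`width` follows `checksum` (2 bytes), so it starts at byte offset 2 and occupies 2 bytes.
Bytes at offsets 2..3: A3 F8.
Little-endian: lowest address holds the least-significant byte.
Reassemble most-significant byte first: F8 A3 → 0xF8A3.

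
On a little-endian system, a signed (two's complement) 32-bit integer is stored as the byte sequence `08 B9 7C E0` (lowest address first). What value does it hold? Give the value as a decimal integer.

In little-endian order the low byte comes first in memory.
Reassemble most-significant byte first: E0 7C B9 08 → 0xE07CB908.
Top bit is set, so as a signed 32-bit value this is 0xE07CB908 − 2^32 = -528697080.

-528697080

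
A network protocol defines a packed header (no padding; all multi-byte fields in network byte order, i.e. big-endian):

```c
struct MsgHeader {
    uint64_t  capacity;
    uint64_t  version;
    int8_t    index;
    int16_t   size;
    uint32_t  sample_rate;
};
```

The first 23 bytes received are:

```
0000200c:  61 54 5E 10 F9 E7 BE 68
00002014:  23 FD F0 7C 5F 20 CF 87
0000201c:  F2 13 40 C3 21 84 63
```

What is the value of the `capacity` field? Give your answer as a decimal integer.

`capacity` is the first field, at byte offset 0, occupying 8 bytes.
Bytes at offsets 0..7: 61 54 5E 10 F9 E7 BE 68.
Big-endian: lowest address holds the most-significant byte.
The bytes are already most-significant first: 0x61545E10F9E7BE68.
0x61545E10F9E7BE68 = 7013333946727906920.

7013333946727906920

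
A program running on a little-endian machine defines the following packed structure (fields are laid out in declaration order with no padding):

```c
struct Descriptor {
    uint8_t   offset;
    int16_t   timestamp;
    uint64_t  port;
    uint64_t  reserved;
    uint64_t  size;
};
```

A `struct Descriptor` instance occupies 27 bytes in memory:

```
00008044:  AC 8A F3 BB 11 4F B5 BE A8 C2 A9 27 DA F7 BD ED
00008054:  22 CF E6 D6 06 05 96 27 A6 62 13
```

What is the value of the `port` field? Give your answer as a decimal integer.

12232525074930799035

`port` follows `offset` (1 B), `timestamp` (2 B), so it starts at offset 1 + 2 = 3 and occupies 8 bytes.
Bytes at offsets 3..10: BB 11 4F B5 BE A8 C2 A9.
In little-endian order the low byte comes first in memory.
Reassemble most-significant byte first: A9 C2 A8 BE B5 4F 11 BB → 0xA9C2A8BEB54F11BB.
0xA9C2A8BEB54F11BB = 12232525074930799035.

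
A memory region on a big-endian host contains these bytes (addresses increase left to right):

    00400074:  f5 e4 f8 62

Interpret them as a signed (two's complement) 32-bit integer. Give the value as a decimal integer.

-169543582

Big-endian stores the most-significant byte at the lowest address.
The bytes are already most-significant first: 0xF5E4F862.
Top bit is set, so as a signed 32-bit value this is 0xF5E4F862 − 2^32 = -169543582.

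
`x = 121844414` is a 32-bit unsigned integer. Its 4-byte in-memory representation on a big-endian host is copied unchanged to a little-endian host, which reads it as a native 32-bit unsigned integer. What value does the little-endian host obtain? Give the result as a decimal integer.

3190964999

121844414 in 32-bit hexadecimal is 0x074332BE.
Stored big-endian, the bytes at ascending addresses are 07 43 32 BE.
Read back as little-endian, the first byte is least significant, giving 0xBE324307.
0xBE324307 = 3190964999.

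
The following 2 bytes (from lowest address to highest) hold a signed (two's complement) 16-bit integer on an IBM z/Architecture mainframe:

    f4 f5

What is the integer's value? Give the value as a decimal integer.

-2827

In big-endian order the high byte comes first in memory.
The bytes are already most-significant first: 0xF4F5.
Top bit is set, so as a signed 16-bit value this is 0xF4F5 − 2^16 = -2827.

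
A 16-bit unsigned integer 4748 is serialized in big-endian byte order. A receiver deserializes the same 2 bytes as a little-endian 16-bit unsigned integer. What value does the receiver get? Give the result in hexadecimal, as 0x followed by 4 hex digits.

0x8C12

4748 in 16-bit hexadecimal is 0x128C.
Stored big-endian, the bytes at ascending addresses are 12 8C.
Read back as little-endian, the first byte is least significant, giving 0x8C12.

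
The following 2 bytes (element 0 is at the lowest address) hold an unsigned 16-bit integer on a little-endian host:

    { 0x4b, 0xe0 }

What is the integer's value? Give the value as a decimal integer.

57419

Little-endian: lowest address holds the least-significant byte.
Reassemble most-significant byte first: E0 4B → 0xE04B.
0xE04B = 57419.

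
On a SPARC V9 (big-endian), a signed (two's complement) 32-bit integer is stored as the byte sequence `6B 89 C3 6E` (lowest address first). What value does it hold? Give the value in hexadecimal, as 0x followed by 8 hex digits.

0x6B89C36E

Big-endian: lowest address holds the most-significant byte.
The bytes are already most-significant first: 0x6B89C36E.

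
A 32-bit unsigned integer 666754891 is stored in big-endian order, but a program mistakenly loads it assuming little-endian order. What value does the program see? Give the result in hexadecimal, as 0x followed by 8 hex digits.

0x4BDFBD27

666754891 in 32-bit hexadecimal is 0x27BDDF4B.
Stored big-endian, the bytes at ascending addresses are 27 BD DF 4B.
Read back as little-endian, the first byte is least significant, giving 0x4BDFBD27.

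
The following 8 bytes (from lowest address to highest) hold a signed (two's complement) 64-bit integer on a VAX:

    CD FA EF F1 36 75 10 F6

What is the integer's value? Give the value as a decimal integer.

-715943461904188723

Little-endian stores the least-significant byte at the lowest address.
Reassemble most-significant byte first: F6 10 75 36 F1 EF FA CD → 0xF6107536F1EFFACD.
Top bit is set, so as a signed 64-bit value this is 0xF6107536F1EFFACD − 2^64 = -715943461904188723.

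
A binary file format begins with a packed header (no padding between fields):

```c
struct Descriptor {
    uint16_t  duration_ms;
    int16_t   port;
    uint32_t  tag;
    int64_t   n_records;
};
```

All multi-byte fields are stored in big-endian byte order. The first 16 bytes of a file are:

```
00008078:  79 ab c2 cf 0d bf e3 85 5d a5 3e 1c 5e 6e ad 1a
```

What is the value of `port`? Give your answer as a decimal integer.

-15665

`port` follows `duration_ms` (2 bytes), so it starts at byte offset 2 and occupies 2 bytes.
Bytes at offsets 2..3: C2 CF.
Big-endian stores the most-significant byte at the lowest address.
The bytes are already most-significant first: 0xC2CF.
Top bit is set, so as a signed 16-bit value this is 0xC2CF − 2^16 = -15665.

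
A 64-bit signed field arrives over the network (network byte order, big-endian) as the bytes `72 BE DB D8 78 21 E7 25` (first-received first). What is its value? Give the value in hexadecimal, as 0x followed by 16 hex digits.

0x72BEDBD87821E725

Big-endian stores the most-significant byte at the lowest address.
The bytes are already most-significant first: 0x72BEDBD87821E725.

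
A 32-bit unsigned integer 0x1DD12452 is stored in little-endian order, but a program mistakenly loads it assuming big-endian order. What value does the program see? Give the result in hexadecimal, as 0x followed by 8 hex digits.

Stored little-endian, the bytes at ascending addresses are 52 24 D1 1D.
Read back as big-endian, the last byte is least significant, giving 0x5224D11D.

0x5224D11D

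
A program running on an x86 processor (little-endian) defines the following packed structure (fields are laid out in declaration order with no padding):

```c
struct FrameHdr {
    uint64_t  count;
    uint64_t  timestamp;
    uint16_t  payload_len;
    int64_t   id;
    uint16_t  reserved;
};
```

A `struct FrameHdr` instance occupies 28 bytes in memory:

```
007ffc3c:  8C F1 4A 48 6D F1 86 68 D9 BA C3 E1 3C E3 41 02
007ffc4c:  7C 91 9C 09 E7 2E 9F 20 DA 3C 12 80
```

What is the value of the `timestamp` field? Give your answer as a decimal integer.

162660912187292377

`timestamp` follows `count` (8 bytes), so it starts at byte offset 8 and occupies 8 bytes.
Bytes at offsets 8..15: D9 BA C3 E1 3C E3 41 02.
In little-endian order the low byte comes first in memory.
Reassemble most-significant byte first: 02 41 E3 3C E1 C3 BA D9 → 0x0241E33CE1C3BAD9.
0x0241E33CE1C3BAD9 = 162660912187292377.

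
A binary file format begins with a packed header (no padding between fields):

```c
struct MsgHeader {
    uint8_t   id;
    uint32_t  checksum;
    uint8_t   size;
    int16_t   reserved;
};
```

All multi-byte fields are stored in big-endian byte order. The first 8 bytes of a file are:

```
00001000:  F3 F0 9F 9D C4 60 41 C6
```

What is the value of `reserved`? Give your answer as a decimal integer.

`reserved` follows `id` (1 B), `checksum` (4 B), `size` (1 B), so it starts at offset 1 + 4 + 1 = 6 and occupies 2 bytes.
Bytes at offsets 6..7: 41 C6.
Big-endian: lowest address holds the most-significant byte.
The bytes are already most-significant first: 0x41C6.
0x41C6 = 16838.

16838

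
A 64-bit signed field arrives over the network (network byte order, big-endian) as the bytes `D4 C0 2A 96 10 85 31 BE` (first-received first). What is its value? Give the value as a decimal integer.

-3116444118129757762

Big-endian: lowest address holds the most-significant byte.
The bytes are already most-significant first: 0xD4C02A96108531BE.
Top bit is set, so as a signed 64-bit value this is 0xD4C02A96108531BE − 2^64 = -3116444118129757762.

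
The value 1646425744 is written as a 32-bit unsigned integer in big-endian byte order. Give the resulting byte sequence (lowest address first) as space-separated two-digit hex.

1646425744 in hexadecimal, padded to 32 bits, is 0x62227690.
Split into bytes (most-significant first): 62 22 76 90.
Big-endian: lowest address holds the most-significant byte.
So the memory order matches the most-significant-first order: 62 22 76 90.

62 22 76 90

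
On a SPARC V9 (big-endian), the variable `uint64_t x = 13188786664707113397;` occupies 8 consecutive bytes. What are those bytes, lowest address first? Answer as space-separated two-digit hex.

B7 07 FB 98 28 46 C1 B5

13188786664707113397 in hexadecimal, padded to 64 bits, is 0xB707FB982846C1B5.
Split into bytes (most-significant first): B7 07 FB 98 28 46 C1 B5.
In big-endian order the high byte comes first in memory.
So the memory order matches the most-significant-first order: B7 07 FB 98 28 46 C1 B5.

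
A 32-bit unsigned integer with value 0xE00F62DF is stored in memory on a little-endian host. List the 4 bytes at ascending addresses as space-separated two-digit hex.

Split into bytes (most-significant first): E0 0F 62 DF.
In little-endian order the low byte comes first in memory.
So at ascending addresses the bytes are DF 62 0F E0.

DF 62 0F E0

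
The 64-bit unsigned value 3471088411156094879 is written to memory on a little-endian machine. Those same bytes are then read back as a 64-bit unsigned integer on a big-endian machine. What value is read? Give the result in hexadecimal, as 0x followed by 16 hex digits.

3471088411156094879 in 64-bit hexadecimal is 0x302BC884F2EF1F9F.
Stored little-endian, the bytes at ascending addresses are 9F 1F EF F2 84 C8 2B 30.
Read back as big-endian, the last byte is least significant, giving 0x9F1FEFF284C82B30.

0x9F1FEFF284C82B30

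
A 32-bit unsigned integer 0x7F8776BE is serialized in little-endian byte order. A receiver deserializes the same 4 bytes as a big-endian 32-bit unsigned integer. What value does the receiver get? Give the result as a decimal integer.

Stored little-endian, the bytes at ascending addresses are BE 76 87 7F.
Read back as big-endian, the last byte is least significant, giving 0xBE76877F.
0xBE76877F = 3195438975.

3195438975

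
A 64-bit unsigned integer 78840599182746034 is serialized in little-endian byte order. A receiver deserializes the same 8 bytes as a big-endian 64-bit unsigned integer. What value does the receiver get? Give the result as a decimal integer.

78840599182746034 in 64-bit hexadecimal is 0x0118191B742AA1B2.
Stored little-endian, the bytes at ascending addresses are B2 A1 2A 74 1B 19 18 01.
Read back as big-endian, the last byte is least significant, giving 0xB2A12A741B191801.
0xB2A12A741B191801 = 12871615888160790529.

12871615888160790529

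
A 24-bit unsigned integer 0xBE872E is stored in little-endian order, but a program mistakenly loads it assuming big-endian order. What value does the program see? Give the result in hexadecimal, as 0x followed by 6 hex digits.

Stored little-endian, the bytes at ascending addresses are 2E 87 BE.
Read back as big-endian, the last byte is least significant, giving 0x2E87BE.

0x2E87BE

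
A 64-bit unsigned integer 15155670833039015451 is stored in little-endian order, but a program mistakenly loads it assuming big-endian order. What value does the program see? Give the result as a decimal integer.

2017059648837931986

15155670833039015451 in 64-bit hexadecimal is 0xD253C2531009FE1B.
Stored little-endian, the bytes at ascending addresses are 1B FE 09 10 53 C2 53 D2.
Read back as big-endian, the last byte is least significant, giving 0x1BFE091053C253D2.
0x1BFE091053C253D2 = 2017059648837931986.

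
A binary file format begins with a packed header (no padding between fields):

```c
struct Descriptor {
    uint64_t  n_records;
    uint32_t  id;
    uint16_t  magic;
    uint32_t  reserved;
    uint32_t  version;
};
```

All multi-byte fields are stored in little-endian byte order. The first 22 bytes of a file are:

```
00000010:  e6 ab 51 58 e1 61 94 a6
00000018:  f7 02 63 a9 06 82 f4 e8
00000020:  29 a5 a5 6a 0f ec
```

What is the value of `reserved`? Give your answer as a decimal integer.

`reserved` follows `n_records` (8 B), `id` (4 B), `magic` (2 B), so it starts at offset 8 + 4 + 2 = 14 and occupies 4 bytes.
Bytes at offsets 14..17: F4 E8 29 A5.
Little-endian stores the least-significant byte at the lowest address.
Reassemble most-significant byte first: A5 29 E8 F4 → 0xA529E8F4.
0xA529E8F4 = 2770987252.

2770987252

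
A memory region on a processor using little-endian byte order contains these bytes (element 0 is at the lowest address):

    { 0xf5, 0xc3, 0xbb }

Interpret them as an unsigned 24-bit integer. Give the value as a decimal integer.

12305397

Little-endian stores the least-significant byte at the lowest address.
Reassemble most-significant byte first: BB C3 F5 → 0xBBC3F5.
0xBBC3F5 = 12305397.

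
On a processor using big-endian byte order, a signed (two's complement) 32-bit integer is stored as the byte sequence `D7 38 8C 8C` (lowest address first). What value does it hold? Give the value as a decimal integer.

-684159860

Big-endian stores the most-significant byte at the lowest address.
The bytes are already most-significant first: 0xD7388C8C.
Top bit is set, so as a signed 32-bit value this is 0xD7388C8C − 2^32 = -684159860.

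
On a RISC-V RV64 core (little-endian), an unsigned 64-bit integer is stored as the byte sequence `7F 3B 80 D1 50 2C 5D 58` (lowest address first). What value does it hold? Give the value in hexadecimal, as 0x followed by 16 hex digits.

In little-endian order the low byte comes first in memory.
Reassemble most-significant byte first: 58 5D 2C 50 D1 80 3B 7F → 0x585D2C50D1803B7F.

0x585D2C50D1803B7F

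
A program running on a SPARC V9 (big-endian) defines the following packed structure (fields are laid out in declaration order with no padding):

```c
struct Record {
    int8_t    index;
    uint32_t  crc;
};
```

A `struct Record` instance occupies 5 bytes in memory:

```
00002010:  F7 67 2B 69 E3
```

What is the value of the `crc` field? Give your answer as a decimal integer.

`crc` follows `index` (1 byte), so it starts at byte offset 1 and occupies 4 bytes.
Bytes at offsets 1..4: 67 2B 69 E3.
In big-endian order the high byte comes first in memory.
The bytes are already most-significant first: 0x672B69E3.
0x672B69E3 = 1730898403.

1730898403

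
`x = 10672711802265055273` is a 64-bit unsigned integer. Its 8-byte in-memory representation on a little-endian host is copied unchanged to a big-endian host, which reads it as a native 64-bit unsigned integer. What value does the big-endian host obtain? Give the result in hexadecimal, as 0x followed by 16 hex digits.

0x29B02074D6161D94

10672711802265055273 in 64-bit hexadecimal is 0x941D16D67420B029.
Stored little-endian, the bytes at ascending addresses are 29 B0 20 74 D6 16 1D 94.
Read back as big-endian, the last byte is least significant, giving 0x29B02074D6161D94.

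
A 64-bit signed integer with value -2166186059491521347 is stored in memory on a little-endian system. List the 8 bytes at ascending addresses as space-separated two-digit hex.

BD CC 9A 7E 41 29 F0 E1

Two's complement of -2166186059491521347 in 64 bits: 2166186059491521347 = 0x1E0FD6BE81653343; invert → 0xE1F029417E9ACCBC; add 1 → 0xE1F029417E9ACCBD.
Split into bytes (most-significant first): E1 F0 29 41 7E 9A CC BD.
Little-endian: lowest address holds the least-significant byte.
So at ascending addresses the bytes are BD CC 9A 7E 41 29 F0 E1.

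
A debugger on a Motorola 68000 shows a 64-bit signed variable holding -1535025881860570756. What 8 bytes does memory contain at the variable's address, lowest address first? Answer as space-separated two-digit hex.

Two's complement of -1535025881860570756 in 64 bits: 1535025881860570756 = 0x154D81E819547E84; invert → 0xEAB27E17E6AB817B; add 1 → 0xEAB27E17E6AB817C.
Split into bytes (most-significant first): EA B2 7E 17 E6 AB 81 7C.
Big-endian stores the most-significant byte at the lowest address.
So the memory order matches the most-significant-first order: EA B2 7E 17 E6 AB 81 7C.

EA B2 7E 17 E6 AB 81 7C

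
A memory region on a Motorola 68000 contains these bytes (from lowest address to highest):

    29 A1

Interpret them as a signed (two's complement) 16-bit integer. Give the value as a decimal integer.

10657

In big-endian order the high byte comes first in memory.
The bytes are already most-significant first: 0x29A1.
0x29A1 = 10657.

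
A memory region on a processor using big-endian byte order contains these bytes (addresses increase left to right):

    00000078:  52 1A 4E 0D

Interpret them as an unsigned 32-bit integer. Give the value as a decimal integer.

In big-endian order the high byte comes first in memory.
The bytes are already most-significant first: 0x521A4E0D.
0x521A4E0D = 1377455629.

1377455629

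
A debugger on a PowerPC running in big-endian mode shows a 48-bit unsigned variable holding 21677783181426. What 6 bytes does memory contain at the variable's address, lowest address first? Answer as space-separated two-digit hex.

13 B7 40 90 E8 72

21677783181426 in hexadecimal, padded to 48 bits, is 0x13B74090E872.
Split into bytes (most-significant first): 13 B7 40 90 E8 72.
Big-endian stores the most-significant byte at the lowest address.
So the memory order matches the most-significant-first order: 13 B7 40 90 E8 72.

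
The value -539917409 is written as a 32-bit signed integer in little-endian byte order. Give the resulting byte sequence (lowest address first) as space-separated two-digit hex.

9F 83 D1 DF

Two's complement of -539917409 in 32 bits: 539917409 = 0x202E7C61; invert → 0xDFD1839E; add 1 → 0xDFD1839F.
Split into bytes (most-significant first): DF D1 83 9F.
Little-endian stores the least-significant byte at the lowest address.
So at ascending addresses the bytes are 9F 83 D1 DF.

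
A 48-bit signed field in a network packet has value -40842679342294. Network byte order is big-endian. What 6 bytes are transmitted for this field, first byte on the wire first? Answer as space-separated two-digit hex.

DA DA 92 9B 2B 2A

Two's complement of -40842679342294 in 48 bits: 40842679342294 = 0x25256D64D4D6; invert → 0xDADA929B2B29; add 1 → 0xDADA929B2B2A.
Split into bytes (most-significant first): DA DA 92 9B 2B 2A.
Big-endian stores the most-significant byte at the lowest address.
So the memory order matches the most-significant-first order: DA DA 92 9B 2B 2A.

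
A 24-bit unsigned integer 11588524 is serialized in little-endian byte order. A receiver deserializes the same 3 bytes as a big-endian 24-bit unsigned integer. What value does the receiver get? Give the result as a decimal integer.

11326384

11588524 in 24-bit hexadecimal is 0xB0D3AC.
Stored little-endian, the bytes at ascending addresses are AC D3 B0.
Read back as big-endian, the last byte is least significant, giving 0xACD3B0.
0xACD3B0 = 11326384.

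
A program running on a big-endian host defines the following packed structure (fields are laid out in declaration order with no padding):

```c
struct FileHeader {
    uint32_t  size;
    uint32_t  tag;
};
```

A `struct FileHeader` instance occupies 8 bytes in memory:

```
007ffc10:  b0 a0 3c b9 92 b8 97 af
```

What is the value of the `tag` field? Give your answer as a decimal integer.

`tag` follows `size` (4 bytes), so it starts at byte offset 4 and occupies 4 bytes.
Bytes at offsets 4..7: 92 B8 97 AF.
Big-endian stores the most-significant byte at the lowest address.
The bytes are already most-significant first: 0x92B897AF.
0x92B897AF = 2461570991.

2461570991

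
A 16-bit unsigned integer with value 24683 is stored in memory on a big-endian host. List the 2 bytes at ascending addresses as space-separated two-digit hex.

60 6B

24683 in hexadecimal, padded to 16 bits, is 0x606B.
Split into bytes (most-significant first): 60 6B.
Big-endian stores the most-significant byte at the lowest address.
So the memory order matches the most-significant-first order: 60 6B.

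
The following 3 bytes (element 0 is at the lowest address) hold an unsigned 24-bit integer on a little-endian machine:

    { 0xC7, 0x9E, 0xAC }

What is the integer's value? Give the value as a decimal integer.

Little-endian: lowest address holds the least-significant byte.
Reassemble most-significant byte first: AC 9E C7 → 0xAC9EC7.
0xAC9EC7 = 11312839.

11312839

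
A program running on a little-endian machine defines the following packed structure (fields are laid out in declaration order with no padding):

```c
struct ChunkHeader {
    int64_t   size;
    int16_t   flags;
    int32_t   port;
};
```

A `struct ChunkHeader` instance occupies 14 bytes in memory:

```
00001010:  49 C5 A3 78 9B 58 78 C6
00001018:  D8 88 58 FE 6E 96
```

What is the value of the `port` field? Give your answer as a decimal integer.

-1771110824

`port` follows `size` (8 B), `flags` (2 B), so it starts at offset 8 + 2 = 10 and occupies 4 bytes.
Bytes at offsets 10..13: 58 FE 6E 96.
Little-endian stores the least-significant byte at the lowest address.
Reassemble most-significant byte first: 96 6E FE 58 → 0x966EFE58.
Top bit is set, so as a signed 32-bit value this is 0x966EFE58 − 2^32 = -1771110824.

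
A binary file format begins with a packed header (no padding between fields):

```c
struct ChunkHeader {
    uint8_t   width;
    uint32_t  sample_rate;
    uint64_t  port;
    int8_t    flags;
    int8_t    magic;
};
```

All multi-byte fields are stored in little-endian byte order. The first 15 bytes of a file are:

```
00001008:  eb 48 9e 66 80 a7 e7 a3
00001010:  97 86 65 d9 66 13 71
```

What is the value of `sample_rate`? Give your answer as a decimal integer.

2154208840

`sample_rate` follows `width` (1 byte), so it starts at byte offset 1 and occupies 4 bytes.
Bytes at offsets 1..4: 48 9E 66 80.
In little-endian order the low byte comes first in memory.
Reassemble most-significant byte first: 80 66 9E 48 → 0x80669E48.
0x80669E48 = 2154208840.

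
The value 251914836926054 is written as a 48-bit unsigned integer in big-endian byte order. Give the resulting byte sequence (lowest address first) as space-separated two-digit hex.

E5 1D 7E 5E 5E 66

251914836926054 in hexadecimal, padded to 48 bits, is 0xE51D7E5E5E66.
Split into bytes (most-significant first): E5 1D 7E 5E 5E 66.
Big-endian stores the most-significant byte at the lowest address.
So the memory order matches the most-significant-first order: E5 1D 7E 5E 5E 66.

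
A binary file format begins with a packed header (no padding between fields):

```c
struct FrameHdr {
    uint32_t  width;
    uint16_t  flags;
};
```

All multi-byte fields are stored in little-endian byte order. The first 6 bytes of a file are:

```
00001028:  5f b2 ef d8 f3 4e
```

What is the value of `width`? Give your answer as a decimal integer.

3639587423

`width` is the first field, at byte offset 0, occupying 4 bytes.
Bytes at offsets 0..3: 5F B2 EF D8.
Little-endian: lowest address holds the least-significant byte.
Reassemble most-significant byte first: D8 EF B2 5F → 0xD8EFB25F.
0xD8EFB25F = 3639587423.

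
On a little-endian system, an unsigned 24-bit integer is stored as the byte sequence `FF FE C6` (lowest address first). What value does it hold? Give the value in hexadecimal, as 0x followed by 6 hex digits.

0xC6FEFF

Little-endian: lowest address holds the least-significant byte.
Reassemble most-significant byte first: C6 FE FF → 0xC6FEFF.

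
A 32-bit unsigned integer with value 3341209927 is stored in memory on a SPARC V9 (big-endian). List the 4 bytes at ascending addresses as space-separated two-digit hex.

C7 26 D1 47

3341209927 in hexadecimal, padded to 32 bits, is 0xC726D147.
Split into bytes (most-significant first): C7 26 D1 47.
Big-endian stores the most-significant byte at the lowest address.
So the memory order matches the most-significant-first order: C7 26 D1 47.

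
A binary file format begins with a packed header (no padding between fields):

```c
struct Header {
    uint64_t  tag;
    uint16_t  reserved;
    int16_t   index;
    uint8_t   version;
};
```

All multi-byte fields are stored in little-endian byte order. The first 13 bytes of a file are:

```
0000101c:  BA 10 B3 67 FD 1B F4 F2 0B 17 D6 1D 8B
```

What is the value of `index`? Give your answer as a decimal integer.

`index` follows `tag` (8 B), `reserved` (2 B), so it starts at offset 8 + 2 = 10 and occupies 2 bytes.
Bytes at offsets 10..11: D6 1D.
In little-endian order the low byte comes first in memory.
Reassemble most-significant byte first: 1D D6 → 0x1DD6.
0x1DD6 = 7638.

7638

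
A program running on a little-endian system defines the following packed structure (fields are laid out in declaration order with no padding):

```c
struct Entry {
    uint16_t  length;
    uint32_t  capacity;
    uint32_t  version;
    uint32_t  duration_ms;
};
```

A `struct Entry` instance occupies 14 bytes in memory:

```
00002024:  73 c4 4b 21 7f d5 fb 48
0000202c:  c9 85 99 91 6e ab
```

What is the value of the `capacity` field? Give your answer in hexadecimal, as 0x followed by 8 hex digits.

`capacity` follows `length` (2 bytes), so it starts at byte offset 2 and occupies 4 bytes.
Bytes at offsets 2..5: 4B 21 7F D5.
Little-endian stores the least-significant byte at the lowest address.
Reassemble most-significant byte first: D5 7F 21 4B → 0xD57F214B.

0xD57F214B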